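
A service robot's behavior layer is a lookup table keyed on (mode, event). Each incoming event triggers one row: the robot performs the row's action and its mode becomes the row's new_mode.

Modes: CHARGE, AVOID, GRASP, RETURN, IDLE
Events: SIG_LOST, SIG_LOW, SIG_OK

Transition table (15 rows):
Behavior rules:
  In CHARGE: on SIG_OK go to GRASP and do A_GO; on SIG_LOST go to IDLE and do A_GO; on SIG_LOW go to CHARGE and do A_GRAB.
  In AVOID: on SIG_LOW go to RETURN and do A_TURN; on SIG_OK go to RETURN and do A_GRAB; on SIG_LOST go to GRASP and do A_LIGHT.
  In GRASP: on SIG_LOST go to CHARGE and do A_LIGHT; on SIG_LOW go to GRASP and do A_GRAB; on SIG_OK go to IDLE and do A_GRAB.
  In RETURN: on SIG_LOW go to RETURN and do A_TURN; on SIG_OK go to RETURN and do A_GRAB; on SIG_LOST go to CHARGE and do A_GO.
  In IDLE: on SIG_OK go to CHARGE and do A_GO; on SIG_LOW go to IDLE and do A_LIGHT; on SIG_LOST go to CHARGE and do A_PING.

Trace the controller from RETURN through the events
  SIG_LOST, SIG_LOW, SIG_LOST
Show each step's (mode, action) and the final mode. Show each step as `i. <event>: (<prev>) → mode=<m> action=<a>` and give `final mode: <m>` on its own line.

final mode: IDLE

1. SIG_LOST: (RETURN) → mode=CHARGE action=A_GO
2. SIG_LOW: (CHARGE) → mode=CHARGE action=A_GRAB
3. SIG_LOST: (CHARGE) → mode=IDLE action=A_GO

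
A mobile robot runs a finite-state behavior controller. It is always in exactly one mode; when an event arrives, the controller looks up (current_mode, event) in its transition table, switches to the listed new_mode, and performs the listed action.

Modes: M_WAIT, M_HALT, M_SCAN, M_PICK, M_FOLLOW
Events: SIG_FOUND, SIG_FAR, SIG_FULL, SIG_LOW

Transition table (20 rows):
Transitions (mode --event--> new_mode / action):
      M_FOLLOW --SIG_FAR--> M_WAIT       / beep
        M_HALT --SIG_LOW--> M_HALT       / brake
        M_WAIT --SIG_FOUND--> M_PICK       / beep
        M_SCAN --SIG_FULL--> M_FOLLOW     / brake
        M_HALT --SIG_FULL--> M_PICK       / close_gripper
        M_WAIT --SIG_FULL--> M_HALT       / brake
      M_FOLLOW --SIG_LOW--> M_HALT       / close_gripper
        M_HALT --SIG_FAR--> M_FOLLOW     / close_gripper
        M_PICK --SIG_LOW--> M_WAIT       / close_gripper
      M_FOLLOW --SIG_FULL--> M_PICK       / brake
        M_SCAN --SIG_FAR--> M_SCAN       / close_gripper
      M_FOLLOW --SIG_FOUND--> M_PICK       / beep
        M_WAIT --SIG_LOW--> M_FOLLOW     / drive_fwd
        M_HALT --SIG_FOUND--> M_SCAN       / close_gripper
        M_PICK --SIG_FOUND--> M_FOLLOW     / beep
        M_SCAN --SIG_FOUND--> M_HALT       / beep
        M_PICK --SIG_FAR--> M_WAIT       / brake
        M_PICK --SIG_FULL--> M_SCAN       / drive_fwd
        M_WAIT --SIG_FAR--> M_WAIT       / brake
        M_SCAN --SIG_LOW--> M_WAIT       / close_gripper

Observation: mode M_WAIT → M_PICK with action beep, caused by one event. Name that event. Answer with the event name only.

SIG_FOUND

try SIG_FOUND: (M_WAIT, SIG_FOUND) → (M_PICK, beep)  ← matches
try SIG_FAR: (M_WAIT, SIG_FAR) → (M_WAIT, brake)
try SIG_FULL: (M_WAIT, SIG_FULL) → (M_HALT, brake)
try SIG_LOW: (M_WAIT, SIG_LOW) → (M_FOLLOW, drive_fwd)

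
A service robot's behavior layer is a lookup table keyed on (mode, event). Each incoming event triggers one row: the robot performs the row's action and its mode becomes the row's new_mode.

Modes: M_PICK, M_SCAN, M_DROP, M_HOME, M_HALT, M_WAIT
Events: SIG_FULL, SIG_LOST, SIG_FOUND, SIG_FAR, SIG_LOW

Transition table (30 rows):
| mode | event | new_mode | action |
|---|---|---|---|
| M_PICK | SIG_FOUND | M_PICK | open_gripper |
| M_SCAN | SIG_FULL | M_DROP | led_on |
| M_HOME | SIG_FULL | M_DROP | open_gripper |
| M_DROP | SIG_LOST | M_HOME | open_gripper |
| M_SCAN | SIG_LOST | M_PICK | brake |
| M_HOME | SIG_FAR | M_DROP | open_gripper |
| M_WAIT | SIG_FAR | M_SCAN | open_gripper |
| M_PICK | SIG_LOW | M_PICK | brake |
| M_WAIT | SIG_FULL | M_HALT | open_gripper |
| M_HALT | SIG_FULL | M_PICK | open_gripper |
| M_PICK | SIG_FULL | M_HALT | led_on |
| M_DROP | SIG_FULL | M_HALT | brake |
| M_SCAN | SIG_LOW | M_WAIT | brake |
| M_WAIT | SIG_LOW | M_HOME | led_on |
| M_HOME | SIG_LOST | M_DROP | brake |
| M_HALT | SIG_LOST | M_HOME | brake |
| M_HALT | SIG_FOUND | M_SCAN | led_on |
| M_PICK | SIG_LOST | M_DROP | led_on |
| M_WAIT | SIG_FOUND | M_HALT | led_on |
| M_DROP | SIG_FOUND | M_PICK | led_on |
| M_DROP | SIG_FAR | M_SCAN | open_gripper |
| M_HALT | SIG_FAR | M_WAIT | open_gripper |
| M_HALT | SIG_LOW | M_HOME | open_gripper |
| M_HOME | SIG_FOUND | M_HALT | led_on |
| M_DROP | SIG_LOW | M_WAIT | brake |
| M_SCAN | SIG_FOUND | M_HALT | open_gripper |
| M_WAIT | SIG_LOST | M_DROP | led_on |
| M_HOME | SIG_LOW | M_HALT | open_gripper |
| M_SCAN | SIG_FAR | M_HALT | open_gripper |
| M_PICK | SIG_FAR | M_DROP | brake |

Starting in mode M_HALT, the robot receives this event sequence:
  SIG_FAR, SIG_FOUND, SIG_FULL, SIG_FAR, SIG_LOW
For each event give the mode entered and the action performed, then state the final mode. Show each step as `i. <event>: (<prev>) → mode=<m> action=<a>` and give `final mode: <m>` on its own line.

1. SIG_FAR: (M_HALT) → mode=M_WAIT action=open_gripper
2. SIG_FOUND: (M_WAIT) → mode=M_HALT action=led_on
3. SIG_FULL: (M_HALT) → mode=M_PICK action=open_gripper
4. SIG_FAR: (M_PICK) → mode=M_DROP action=brake
5. SIG_LOW: (M_DROP) → mode=M_WAIT action=brake

final mode: M_WAIT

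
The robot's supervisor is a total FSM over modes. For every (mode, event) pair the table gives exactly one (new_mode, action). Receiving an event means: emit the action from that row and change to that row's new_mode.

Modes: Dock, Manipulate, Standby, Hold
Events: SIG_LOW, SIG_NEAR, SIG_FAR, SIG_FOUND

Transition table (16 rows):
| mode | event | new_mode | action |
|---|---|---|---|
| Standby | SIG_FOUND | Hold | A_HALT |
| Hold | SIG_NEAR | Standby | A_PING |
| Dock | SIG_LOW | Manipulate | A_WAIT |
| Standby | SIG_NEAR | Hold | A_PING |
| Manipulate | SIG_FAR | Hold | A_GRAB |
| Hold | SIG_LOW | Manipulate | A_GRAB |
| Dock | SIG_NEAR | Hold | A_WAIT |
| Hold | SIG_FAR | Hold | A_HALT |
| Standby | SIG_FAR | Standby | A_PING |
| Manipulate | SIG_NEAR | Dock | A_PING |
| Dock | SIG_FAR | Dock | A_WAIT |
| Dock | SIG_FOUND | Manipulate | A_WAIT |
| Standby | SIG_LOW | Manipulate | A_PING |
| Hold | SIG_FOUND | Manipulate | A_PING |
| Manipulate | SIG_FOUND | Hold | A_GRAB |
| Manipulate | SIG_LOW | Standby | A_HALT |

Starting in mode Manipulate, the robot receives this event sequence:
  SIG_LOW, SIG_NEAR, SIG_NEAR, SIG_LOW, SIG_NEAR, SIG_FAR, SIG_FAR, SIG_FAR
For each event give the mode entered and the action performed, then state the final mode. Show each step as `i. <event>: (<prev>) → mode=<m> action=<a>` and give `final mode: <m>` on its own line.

final mode: Dock

1. SIG_LOW: (Manipulate) → mode=Standby action=A_HALT
2. SIG_NEAR: (Standby) → mode=Hold action=A_PING
3. SIG_NEAR: (Hold) → mode=Standby action=A_PING
4. SIG_LOW: (Standby) → mode=Manipulate action=A_PING
5. SIG_NEAR: (Manipulate) → mode=Dock action=A_PING
6. SIG_FAR: (Dock) → mode=Dock action=A_WAIT
7. SIG_FAR: (Dock) → mode=Dock action=A_WAIT
8. SIG_FAR: (Dock) → mode=Dock action=A_WAIT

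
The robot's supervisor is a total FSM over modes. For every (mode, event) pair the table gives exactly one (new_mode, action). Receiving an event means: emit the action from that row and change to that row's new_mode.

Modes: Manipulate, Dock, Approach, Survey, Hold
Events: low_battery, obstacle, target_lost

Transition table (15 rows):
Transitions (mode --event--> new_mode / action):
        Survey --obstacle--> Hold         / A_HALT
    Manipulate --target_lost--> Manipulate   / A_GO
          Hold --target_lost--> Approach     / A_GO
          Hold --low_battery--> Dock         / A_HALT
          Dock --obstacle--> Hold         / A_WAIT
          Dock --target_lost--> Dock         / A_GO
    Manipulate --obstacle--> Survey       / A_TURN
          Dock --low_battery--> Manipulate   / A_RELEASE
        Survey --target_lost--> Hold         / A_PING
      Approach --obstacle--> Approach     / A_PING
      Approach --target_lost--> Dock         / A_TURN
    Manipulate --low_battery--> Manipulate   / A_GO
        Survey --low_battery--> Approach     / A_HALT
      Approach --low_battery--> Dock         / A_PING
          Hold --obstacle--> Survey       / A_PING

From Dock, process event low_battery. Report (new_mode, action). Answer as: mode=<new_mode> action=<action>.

mode=Manipulate action=A_RELEASE

current mode = Dock; filter table to that mode:
  (Dock, obstacle) → (Hold, A_WAIT)
  (Dock, target_lost) → (Dock, A_GO)
  (Dock, low_battery) → (Manipulate, A_RELEASE)  ← event matches
event = low_battery selects (Manipulate, A_RELEASE)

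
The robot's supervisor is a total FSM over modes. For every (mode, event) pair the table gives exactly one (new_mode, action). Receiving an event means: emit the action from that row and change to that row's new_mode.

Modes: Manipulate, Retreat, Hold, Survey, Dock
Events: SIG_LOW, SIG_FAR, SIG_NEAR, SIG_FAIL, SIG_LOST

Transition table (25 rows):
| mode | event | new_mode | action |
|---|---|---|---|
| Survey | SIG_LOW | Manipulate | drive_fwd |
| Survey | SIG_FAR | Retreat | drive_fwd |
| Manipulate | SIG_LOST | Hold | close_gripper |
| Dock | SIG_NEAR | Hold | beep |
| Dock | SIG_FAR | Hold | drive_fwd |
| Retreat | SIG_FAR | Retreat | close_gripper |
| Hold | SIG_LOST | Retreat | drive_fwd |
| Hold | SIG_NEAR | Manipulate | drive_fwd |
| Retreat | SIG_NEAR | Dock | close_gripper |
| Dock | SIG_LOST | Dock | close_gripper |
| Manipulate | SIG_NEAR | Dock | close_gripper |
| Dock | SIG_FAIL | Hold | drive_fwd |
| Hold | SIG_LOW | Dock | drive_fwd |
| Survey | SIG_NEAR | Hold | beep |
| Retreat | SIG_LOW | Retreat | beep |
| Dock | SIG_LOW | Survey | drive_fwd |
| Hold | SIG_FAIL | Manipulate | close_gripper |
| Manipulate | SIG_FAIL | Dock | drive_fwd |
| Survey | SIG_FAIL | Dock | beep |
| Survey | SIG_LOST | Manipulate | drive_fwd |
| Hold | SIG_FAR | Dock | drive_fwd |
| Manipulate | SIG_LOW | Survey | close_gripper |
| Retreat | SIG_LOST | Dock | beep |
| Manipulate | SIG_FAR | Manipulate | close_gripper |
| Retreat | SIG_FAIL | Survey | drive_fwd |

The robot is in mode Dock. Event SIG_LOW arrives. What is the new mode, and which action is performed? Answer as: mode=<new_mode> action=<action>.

mode=Survey action=drive_fwd

current mode = Dock; filter table to that mode:
  (Dock, SIG_NEAR) → (Hold, beep)
  (Dock, SIG_FAR) → (Hold, drive_fwd)
  (Dock, SIG_LOST) → (Dock, close_gripper)
  (Dock, SIG_FAIL) → (Hold, drive_fwd)
  (Dock, SIG_LOW) → (Survey, drive_fwd)  ← event matches
event = SIG_LOW selects (Survey, drive_fwd)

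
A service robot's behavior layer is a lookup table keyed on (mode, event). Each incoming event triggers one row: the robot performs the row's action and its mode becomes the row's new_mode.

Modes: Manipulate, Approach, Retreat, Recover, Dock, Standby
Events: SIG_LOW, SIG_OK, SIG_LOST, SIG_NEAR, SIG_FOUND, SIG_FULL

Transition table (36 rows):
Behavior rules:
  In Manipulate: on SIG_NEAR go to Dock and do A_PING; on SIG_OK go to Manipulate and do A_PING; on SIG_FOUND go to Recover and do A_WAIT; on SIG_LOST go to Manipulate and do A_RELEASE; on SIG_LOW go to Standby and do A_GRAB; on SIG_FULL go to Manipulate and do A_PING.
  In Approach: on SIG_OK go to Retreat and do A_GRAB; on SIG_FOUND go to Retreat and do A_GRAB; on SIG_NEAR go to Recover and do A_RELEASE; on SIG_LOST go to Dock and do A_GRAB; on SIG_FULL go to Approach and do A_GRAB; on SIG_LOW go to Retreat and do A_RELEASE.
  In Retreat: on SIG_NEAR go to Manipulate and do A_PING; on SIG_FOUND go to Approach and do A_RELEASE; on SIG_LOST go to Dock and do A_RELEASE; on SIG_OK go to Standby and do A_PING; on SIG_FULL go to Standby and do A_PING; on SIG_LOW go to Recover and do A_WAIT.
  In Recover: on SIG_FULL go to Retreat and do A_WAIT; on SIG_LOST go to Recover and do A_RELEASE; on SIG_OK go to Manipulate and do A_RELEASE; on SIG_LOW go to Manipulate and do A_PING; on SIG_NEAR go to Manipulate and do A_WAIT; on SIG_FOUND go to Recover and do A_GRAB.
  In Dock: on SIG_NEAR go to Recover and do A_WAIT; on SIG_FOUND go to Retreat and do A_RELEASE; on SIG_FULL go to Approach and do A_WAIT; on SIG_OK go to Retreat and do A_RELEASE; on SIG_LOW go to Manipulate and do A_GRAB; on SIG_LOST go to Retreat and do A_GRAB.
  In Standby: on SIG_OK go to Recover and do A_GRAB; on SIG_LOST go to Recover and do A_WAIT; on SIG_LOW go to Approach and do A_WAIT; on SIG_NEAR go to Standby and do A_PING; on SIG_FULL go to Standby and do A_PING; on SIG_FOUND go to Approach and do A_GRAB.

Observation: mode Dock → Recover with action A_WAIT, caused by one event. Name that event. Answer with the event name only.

try SIG_LOW: (Dock, SIG_LOW) → (Manipulate, A_GRAB)
try SIG_OK: (Dock, SIG_OK) → (Retreat, A_RELEASE)
try SIG_LOST: (Dock, SIG_LOST) → (Retreat, A_GRAB)
try SIG_NEAR: (Dock, SIG_NEAR) → (Recover, A_WAIT)  ← matches
try SIG_FOUND: (Dock, SIG_FOUND) → (Retreat, A_RELEASE)
try SIG_FULL: (Dock, SIG_FULL) → (Approach, A_WAIT)

SIG_NEAR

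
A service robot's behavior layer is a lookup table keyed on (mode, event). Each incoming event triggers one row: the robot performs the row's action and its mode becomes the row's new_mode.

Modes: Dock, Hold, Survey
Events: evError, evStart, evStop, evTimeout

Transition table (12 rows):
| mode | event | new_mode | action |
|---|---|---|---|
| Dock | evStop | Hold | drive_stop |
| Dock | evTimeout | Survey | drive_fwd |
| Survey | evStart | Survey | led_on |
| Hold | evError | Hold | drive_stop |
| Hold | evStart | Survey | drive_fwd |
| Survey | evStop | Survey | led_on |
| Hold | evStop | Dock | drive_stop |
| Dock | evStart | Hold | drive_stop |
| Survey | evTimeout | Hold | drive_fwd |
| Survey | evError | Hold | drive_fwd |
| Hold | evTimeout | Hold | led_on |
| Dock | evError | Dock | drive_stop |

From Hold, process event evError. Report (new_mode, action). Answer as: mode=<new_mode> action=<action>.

current mode = Hold; filter table to that mode:
  (Hold, evError) → (Hold, drive_stop)  ← event matches
  (Hold, evStart) → (Survey, drive_fwd)
  (Hold, evStop) → (Dock, drive_stop)
  (Hold, evTimeout) → (Hold, led_on)
event = evError selects (Hold, drive_stop)

mode=Hold action=drive_stop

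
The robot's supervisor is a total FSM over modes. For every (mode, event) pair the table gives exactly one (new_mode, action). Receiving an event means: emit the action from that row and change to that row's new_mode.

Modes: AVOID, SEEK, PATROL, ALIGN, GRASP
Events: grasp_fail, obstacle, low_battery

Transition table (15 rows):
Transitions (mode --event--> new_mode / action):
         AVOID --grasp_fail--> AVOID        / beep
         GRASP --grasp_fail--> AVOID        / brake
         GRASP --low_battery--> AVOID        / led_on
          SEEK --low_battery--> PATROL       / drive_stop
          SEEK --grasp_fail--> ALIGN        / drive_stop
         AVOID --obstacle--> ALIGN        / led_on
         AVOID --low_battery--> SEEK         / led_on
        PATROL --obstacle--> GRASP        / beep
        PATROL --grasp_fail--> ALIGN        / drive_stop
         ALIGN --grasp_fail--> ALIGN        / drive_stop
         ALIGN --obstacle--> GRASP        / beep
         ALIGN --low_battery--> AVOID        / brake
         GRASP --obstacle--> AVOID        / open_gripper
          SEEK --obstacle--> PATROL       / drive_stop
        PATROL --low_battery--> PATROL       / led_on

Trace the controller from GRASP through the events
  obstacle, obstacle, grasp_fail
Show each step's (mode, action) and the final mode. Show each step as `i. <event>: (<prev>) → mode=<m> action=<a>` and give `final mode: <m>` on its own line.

1. obstacle: (GRASP) → mode=AVOID action=open_gripper
2. obstacle: (AVOID) → mode=ALIGN action=led_on
3. grasp_fail: (ALIGN) → mode=ALIGN action=drive_stop

final mode: ALIGN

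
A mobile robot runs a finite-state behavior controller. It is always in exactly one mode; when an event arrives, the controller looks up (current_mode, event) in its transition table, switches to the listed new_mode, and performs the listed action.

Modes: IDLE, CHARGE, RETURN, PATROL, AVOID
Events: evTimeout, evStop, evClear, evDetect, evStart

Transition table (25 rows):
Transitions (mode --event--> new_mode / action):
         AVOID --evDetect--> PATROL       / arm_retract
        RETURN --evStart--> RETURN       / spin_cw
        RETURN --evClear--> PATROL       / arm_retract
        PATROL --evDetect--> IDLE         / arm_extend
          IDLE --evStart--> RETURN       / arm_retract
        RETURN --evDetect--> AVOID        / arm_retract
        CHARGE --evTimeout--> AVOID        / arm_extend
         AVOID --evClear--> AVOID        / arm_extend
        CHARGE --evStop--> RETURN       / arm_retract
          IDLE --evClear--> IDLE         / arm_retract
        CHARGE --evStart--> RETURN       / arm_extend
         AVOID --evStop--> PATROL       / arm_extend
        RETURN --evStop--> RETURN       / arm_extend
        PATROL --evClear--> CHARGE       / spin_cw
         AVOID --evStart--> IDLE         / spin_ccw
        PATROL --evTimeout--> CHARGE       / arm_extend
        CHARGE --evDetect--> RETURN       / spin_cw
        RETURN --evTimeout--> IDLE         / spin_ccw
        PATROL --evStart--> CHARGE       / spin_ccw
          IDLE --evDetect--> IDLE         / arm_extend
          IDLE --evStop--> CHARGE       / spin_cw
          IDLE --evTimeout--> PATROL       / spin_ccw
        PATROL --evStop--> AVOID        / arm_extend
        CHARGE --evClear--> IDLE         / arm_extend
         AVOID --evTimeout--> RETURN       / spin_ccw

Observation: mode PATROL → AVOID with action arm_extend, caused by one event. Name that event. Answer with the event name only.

try evTimeout: (PATROL, evTimeout) → (CHARGE, arm_extend)
try evStop: (PATROL, evStop) → (AVOID, arm_extend)  ← matches
try evClear: (PATROL, evClear) → (CHARGE, spin_cw)
try evDetect: (PATROL, evDetect) → (IDLE, arm_extend)
try evStart: (PATROL, evStart) → (CHARGE, spin_ccw)

evStop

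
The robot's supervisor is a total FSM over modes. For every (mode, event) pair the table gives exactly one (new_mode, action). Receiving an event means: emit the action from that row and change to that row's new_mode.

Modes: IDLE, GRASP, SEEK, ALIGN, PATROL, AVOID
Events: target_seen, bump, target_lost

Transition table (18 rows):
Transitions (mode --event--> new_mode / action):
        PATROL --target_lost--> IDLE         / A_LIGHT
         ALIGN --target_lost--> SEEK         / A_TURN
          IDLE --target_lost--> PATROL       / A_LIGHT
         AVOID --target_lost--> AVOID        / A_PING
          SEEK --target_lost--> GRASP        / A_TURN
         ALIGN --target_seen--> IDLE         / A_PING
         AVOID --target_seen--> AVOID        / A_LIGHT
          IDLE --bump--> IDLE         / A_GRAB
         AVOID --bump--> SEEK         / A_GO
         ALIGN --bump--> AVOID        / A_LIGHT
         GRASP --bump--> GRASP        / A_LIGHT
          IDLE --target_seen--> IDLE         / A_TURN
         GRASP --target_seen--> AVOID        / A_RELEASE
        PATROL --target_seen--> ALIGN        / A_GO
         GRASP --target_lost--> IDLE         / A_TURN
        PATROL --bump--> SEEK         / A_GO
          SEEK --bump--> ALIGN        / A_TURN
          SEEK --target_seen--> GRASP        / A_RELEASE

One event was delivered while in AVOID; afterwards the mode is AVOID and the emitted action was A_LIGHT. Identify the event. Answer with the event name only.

try target_seen: (AVOID, target_seen) → (AVOID, A_LIGHT)  ← matches
try bump: (AVOID, bump) → (SEEK, A_GO)
try target_lost: (AVOID, target_lost) → (AVOID, A_PING)

target_seen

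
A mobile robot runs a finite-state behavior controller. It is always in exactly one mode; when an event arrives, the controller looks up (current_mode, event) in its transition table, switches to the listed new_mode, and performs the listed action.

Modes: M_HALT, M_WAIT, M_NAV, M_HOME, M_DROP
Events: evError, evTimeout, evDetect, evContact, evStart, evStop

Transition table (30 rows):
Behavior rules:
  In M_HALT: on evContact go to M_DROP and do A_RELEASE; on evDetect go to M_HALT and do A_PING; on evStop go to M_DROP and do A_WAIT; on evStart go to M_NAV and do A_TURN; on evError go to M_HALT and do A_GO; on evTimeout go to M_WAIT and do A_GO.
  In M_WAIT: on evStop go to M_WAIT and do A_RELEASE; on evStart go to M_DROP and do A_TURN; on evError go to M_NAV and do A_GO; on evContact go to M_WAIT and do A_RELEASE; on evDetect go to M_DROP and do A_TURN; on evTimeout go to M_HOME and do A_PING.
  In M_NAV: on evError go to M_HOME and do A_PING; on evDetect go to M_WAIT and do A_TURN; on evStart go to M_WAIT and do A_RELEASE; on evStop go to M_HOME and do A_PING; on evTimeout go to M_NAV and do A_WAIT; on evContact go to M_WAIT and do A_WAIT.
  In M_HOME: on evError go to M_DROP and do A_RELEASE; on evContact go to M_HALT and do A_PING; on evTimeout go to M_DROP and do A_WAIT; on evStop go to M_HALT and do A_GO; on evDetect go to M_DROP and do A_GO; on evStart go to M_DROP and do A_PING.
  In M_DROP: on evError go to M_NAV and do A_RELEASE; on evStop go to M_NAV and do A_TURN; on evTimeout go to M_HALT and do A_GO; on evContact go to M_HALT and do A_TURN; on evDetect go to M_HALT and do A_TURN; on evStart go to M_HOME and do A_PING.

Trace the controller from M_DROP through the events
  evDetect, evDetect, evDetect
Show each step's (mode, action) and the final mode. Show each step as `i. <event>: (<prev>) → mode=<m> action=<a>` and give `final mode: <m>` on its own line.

final mode: M_HALT

1. evDetect: (M_DROP) → mode=M_HALT action=A_TURN
2. evDetect: (M_HALT) → mode=M_HALT action=A_PING
3. evDetect: (M_HALT) → mode=M_HALT action=A_PING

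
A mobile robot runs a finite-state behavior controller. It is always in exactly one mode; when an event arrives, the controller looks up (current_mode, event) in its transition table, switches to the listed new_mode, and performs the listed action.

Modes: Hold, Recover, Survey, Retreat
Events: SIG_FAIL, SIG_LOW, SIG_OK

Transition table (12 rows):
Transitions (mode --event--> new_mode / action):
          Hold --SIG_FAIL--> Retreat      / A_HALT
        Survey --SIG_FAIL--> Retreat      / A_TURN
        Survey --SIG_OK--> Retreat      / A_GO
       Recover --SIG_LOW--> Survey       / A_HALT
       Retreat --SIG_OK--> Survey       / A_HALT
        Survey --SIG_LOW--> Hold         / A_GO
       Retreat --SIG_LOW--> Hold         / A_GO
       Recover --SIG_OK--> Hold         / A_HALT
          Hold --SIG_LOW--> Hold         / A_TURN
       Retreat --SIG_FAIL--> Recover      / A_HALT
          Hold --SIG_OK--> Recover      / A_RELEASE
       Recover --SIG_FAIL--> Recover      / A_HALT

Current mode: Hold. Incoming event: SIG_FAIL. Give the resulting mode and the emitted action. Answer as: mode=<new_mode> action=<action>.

current mode = Hold; filter table to that mode:
  (Hold, SIG_FAIL) → (Retreat, A_HALT)  ← event matches
  (Hold, SIG_LOW) → (Hold, A_TURN)
  (Hold, SIG_OK) → (Recover, A_RELEASE)
event = SIG_FAIL selects (Retreat, A_HALT)

mode=Retreat action=A_HALT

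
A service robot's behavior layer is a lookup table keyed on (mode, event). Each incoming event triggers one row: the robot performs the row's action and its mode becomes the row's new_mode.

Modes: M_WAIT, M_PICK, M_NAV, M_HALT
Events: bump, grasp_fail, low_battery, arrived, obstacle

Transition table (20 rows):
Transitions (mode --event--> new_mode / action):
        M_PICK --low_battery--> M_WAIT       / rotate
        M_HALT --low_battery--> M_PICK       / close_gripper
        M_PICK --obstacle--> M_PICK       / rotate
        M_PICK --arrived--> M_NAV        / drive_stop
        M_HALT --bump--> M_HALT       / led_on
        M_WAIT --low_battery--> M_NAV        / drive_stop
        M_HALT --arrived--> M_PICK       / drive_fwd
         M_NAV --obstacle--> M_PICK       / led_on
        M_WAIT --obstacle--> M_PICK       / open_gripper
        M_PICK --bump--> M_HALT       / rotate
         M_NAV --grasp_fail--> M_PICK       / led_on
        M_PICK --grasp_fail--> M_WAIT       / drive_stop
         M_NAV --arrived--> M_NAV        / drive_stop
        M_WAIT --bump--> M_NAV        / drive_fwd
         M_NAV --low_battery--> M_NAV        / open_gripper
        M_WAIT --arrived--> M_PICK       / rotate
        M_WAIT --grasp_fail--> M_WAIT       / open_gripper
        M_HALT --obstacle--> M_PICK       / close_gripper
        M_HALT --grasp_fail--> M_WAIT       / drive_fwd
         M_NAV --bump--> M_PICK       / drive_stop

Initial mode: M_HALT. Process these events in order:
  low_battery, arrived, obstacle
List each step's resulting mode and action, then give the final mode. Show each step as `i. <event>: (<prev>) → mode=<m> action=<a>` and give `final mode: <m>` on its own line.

1. low_battery: (M_HALT) → mode=M_PICK action=close_gripper
2. arrived: (M_PICK) → mode=M_NAV action=drive_stop
3. obstacle: (M_NAV) → mode=M_PICK action=led_on

final mode: M_PICK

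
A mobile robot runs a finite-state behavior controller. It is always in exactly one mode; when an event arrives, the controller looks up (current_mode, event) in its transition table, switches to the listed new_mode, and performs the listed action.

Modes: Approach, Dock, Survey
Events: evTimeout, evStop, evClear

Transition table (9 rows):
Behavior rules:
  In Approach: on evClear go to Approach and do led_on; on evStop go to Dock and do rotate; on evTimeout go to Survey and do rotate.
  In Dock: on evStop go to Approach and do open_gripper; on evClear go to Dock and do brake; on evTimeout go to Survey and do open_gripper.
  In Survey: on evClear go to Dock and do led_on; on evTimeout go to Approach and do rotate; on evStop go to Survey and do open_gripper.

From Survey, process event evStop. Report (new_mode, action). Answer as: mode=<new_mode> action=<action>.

current mode = Survey; filter table to that mode:
  (Survey, evClear) → (Dock, led_on)
  (Survey, evTimeout) → (Approach, rotate)
  (Survey, evStop) → (Survey, open_gripper)  ← event matches
event = evStop selects (Survey, open_gripper)

mode=Survey action=open_gripper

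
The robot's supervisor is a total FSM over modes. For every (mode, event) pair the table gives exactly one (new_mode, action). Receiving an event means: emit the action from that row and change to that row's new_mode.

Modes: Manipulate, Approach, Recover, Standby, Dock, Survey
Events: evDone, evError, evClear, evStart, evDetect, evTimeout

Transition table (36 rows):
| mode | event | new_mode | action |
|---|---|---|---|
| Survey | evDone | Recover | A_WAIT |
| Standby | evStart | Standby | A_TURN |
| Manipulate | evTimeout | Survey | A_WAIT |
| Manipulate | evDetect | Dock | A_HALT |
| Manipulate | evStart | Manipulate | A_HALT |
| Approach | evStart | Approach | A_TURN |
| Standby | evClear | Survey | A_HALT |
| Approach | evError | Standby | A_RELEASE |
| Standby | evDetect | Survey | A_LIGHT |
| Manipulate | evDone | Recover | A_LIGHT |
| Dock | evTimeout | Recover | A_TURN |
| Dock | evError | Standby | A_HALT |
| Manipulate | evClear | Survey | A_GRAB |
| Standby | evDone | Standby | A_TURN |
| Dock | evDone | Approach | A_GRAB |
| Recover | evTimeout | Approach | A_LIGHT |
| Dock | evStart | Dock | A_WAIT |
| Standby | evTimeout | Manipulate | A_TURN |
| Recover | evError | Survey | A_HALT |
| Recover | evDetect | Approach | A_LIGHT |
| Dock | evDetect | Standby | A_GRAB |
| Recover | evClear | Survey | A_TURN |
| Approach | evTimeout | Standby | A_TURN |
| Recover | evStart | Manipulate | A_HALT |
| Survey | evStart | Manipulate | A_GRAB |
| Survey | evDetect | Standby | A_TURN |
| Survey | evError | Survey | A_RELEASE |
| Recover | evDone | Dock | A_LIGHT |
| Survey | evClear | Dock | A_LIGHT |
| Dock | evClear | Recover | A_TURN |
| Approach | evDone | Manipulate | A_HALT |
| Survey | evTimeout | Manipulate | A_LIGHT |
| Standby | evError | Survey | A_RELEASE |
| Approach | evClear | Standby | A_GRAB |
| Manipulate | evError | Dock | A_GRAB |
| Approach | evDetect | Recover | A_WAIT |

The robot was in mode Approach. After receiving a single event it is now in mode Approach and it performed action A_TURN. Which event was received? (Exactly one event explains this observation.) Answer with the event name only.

evStart

try evDone: (Approach, evDone) → (Manipulate, A_HALT)
try evError: (Approach, evError) → (Standby, A_RELEASE)
try evClear: (Approach, evClear) → (Standby, A_GRAB)
try evStart: (Approach, evStart) → (Approach, A_TURN)  ← matches
try evDetect: (Approach, evDetect) → (Recover, A_WAIT)
try evTimeout: (Approach, evTimeout) → (Standby, A_TURN)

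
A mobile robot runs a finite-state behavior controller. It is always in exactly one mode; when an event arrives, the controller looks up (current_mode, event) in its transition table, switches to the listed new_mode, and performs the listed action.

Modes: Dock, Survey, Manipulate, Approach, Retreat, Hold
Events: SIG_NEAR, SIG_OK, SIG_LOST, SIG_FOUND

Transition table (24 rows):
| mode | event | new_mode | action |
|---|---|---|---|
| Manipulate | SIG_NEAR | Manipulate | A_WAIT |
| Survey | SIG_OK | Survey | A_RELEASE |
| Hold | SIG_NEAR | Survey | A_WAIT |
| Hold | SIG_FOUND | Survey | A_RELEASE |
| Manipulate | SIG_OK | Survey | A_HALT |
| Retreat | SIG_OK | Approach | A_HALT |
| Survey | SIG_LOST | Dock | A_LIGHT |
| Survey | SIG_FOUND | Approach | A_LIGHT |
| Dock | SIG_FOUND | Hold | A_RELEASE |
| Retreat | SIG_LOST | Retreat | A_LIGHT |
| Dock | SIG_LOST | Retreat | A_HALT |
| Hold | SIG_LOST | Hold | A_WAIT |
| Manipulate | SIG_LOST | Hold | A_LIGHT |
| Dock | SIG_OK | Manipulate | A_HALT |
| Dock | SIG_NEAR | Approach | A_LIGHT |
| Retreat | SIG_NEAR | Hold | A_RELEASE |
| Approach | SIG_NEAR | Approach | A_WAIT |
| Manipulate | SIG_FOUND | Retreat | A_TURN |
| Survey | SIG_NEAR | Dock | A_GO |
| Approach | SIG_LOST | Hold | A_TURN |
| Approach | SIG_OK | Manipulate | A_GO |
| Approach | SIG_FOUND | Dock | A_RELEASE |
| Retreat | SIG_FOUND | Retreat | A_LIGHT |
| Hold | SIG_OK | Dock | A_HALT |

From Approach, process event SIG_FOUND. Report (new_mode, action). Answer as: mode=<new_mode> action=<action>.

current mode = Approach; filter table to that mode:
  (Approach, SIG_NEAR) → (Approach, A_WAIT)
  (Approach, SIG_LOST) → (Hold, A_TURN)
  (Approach, SIG_OK) → (Manipulate, A_GO)
  (Approach, SIG_FOUND) → (Dock, A_RELEASE)  ← event matches
event = SIG_FOUND selects (Dock, A_RELEASE)

mode=Dock action=A_RELEASE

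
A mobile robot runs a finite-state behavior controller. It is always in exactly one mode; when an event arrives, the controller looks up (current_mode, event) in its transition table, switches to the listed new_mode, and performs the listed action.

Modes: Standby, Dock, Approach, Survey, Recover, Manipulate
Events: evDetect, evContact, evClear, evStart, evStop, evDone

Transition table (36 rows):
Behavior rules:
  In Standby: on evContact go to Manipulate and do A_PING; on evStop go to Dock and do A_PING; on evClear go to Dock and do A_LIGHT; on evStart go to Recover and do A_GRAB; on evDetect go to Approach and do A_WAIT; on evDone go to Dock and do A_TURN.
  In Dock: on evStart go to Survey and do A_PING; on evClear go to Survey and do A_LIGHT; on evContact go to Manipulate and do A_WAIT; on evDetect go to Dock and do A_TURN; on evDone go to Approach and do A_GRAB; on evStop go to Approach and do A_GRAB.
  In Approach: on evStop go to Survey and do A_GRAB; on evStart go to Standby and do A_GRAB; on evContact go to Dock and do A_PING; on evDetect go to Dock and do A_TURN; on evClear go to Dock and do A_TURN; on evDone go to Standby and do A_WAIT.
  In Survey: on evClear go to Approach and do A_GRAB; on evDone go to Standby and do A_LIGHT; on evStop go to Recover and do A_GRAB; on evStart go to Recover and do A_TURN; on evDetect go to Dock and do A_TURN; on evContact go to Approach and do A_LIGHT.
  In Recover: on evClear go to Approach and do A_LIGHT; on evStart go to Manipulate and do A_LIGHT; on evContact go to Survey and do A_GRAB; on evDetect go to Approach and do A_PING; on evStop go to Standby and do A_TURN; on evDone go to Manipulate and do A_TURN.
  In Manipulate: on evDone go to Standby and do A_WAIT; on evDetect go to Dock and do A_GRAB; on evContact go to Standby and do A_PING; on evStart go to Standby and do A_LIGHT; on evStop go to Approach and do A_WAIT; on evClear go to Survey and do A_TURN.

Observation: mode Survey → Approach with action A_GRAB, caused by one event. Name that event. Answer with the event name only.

evClear

try evDetect: (Survey, evDetect) → (Dock, A_TURN)
try evContact: (Survey, evContact) → (Approach, A_LIGHT)
try evClear: (Survey, evClear) → (Approach, A_GRAB)  ← matches
try evStart: (Survey, evStart) → (Recover, A_TURN)
try evStop: (Survey, evStop) → (Recover, A_GRAB)
try evDone: (Survey, evDone) → (Standby, A_LIGHT)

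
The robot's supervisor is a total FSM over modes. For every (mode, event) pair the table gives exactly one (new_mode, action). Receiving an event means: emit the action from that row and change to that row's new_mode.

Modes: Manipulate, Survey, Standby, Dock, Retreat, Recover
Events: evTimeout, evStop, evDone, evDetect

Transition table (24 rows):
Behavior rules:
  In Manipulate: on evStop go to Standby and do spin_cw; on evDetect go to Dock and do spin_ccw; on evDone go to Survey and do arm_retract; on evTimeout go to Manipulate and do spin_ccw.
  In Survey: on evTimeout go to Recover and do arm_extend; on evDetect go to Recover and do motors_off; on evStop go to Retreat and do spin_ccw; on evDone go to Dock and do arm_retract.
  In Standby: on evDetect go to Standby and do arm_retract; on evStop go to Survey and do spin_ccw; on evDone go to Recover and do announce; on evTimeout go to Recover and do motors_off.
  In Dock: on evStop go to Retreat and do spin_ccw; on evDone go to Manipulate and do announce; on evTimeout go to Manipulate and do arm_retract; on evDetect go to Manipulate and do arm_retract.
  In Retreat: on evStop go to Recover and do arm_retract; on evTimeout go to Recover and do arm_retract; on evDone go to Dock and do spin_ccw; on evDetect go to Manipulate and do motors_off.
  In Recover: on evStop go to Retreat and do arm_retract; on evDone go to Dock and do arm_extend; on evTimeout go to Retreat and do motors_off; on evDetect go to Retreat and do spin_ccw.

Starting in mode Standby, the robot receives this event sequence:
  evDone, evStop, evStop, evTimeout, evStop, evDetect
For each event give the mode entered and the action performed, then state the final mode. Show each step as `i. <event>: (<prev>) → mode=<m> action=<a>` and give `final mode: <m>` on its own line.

final mode: Retreat

1. evDone: (Standby) → mode=Recover action=announce
2. evStop: (Recover) → mode=Retreat action=arm_retract
3. evStop: (Retreat) → mode=Recover action=arm_retract
4. evTimeout: (Recover) → mode=Retreat action=motors_off
5. evStop: (Retreat) → mode=Recover action=arm_retract
6. evDetect: (Recover) → mode=Retreat action=spin_ccw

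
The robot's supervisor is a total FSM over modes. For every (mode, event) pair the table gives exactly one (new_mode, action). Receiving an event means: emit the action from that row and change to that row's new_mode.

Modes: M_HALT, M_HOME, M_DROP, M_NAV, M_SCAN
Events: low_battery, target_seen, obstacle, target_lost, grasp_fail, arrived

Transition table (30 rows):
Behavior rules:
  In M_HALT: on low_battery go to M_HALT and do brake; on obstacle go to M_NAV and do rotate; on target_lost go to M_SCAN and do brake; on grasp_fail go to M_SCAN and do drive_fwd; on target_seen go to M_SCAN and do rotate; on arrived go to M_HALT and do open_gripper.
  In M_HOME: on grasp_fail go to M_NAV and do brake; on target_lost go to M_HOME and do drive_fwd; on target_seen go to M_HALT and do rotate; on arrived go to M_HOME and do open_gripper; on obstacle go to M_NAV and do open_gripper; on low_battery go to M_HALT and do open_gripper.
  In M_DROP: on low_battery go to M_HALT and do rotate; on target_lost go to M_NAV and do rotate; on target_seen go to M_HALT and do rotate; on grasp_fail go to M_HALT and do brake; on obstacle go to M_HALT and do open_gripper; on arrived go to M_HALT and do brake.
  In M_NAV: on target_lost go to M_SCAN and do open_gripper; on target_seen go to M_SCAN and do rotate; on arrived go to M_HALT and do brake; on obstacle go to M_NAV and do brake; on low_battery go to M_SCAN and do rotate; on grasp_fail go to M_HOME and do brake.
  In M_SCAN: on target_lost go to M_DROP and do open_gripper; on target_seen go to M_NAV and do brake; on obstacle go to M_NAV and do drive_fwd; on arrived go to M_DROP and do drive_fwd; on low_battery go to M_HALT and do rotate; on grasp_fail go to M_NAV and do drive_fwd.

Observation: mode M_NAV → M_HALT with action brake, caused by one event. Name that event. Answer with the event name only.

try low_battery: (M_NAV, low_battery) → (M_SCAN, rotate)
try target_seen: (M_NAV, target_seen) → (M_SCAN, rotate)
try obstacle: (M_NAV, obstacle) → (M_NAV, brake)
try target_lost: (M_NAV, target_lost) → (M_SCAN, open_gripper)
try grasp_fail: (M_NAV, grasp_fail) → (M_HOME, brake)
try arrived: (M_NAV, arrived) → (M_HALT, brake)  ← matches

arrived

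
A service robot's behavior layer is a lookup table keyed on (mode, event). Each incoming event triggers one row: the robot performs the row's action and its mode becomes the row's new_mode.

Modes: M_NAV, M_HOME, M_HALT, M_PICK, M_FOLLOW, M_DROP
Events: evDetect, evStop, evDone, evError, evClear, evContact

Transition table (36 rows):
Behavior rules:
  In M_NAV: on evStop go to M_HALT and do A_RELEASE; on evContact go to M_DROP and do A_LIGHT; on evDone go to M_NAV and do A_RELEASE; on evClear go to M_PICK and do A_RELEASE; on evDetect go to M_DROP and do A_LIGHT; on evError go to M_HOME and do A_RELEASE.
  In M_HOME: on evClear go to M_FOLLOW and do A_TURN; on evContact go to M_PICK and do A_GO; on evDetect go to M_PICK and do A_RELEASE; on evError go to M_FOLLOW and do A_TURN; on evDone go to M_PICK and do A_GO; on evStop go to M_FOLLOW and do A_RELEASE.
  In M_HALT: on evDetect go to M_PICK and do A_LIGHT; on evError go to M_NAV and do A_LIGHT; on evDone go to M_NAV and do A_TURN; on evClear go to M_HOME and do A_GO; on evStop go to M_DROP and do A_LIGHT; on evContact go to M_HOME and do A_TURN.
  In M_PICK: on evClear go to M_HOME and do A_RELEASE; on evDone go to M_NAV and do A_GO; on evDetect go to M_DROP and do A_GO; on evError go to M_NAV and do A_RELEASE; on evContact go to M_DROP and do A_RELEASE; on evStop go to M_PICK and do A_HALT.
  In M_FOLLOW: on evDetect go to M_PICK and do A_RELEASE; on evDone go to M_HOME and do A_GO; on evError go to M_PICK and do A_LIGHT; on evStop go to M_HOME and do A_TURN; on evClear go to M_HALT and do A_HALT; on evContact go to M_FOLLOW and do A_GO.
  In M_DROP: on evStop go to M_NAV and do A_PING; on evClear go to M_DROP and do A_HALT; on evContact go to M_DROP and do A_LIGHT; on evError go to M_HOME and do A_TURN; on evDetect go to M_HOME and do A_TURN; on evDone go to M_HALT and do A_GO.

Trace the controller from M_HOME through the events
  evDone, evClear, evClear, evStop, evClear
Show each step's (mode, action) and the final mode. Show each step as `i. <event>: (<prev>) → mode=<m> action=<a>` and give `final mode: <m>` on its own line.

final mode: M_FOLLOW

1. evDone: (M_HOME) → mode=M_PICK action=A_GO
2. evClear: (M_PICK) → mode=M_HOME action=A_RELEASE
3. evClear: (M_HOME) → mode=M_FOLLOW action=A_TURN
4. evStop: (M_FOLLOW) → mode=M_HOME action=A_TURN
5. evClear: (M_HOME) → mode=M_FOLLOW action=A_TURN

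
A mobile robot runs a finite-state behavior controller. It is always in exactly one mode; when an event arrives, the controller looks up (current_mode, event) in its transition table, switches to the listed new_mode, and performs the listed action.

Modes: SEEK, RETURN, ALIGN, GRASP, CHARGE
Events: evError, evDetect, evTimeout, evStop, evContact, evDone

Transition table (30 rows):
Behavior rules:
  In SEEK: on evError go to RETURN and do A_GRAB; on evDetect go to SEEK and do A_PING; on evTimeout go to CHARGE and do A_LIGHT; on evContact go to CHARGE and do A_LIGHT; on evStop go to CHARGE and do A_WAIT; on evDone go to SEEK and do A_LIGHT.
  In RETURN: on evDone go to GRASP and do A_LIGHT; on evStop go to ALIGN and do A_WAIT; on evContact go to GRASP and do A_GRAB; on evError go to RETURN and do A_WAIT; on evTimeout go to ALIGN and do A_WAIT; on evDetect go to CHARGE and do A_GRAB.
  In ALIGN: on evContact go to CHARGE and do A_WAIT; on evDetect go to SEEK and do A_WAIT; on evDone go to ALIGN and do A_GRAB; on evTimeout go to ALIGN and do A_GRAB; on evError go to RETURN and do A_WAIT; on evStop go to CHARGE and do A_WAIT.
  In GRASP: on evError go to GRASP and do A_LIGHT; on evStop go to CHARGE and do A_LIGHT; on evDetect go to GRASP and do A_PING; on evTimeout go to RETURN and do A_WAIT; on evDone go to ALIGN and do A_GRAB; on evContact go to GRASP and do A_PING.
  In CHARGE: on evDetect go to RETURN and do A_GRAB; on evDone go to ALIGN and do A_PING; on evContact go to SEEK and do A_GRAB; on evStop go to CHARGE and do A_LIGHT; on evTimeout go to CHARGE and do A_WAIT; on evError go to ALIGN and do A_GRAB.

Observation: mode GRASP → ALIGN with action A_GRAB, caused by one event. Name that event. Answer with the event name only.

evDone

try evError: (GRASP, evError) → (GRASP, A_LIGHT)
try evDetect: (GRASP, evDetect) → (GRASP, A_PING)
try evTimeout: (GRASP, evTimeout) → (RETURN, A_WAIT)
try evStop: (GRASP, evStop) → (CHARGE, A_LIGHT)
try evContact: (GRASP, evContact) → (GRASP, A_PING)
try evDone: (GRASP, evDone) → (ALIGN, A_GRAB)  ← matches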